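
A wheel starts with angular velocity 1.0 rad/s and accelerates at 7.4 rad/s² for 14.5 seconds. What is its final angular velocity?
ω = ω₀ + αt = 1.0 + 7.4 × 14.5 = 108.3 rad/s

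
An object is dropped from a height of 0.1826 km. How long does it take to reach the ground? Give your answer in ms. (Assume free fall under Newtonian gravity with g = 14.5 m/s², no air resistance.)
t = √(2h/g) (with unit conversion) = 5019.0 ms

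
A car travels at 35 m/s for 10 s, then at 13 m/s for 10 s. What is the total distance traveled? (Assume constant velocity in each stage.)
d₁ = v₁t₁ = 35 × 10 = 350 m
d₂ = v₂t₂ = 13 × 10 = 130 m
d_total = 350 + 130 = 480 m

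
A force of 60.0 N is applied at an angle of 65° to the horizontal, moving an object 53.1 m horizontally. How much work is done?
W = Fd cosθ = 60.0×53.1×cos(65°) = 1346.5 J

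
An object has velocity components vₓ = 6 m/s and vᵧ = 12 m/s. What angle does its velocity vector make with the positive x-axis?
θ = arctan(vᵧ/vₓ) = arctan(12/6) = 63.43°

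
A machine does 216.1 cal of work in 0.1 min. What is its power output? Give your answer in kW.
P = W/t = 904.2 J / 6 s = 150.7 W = 0.1507 kW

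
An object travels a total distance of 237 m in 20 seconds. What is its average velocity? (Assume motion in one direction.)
v_avg = Δd / Δt = 237 / 20 = 11.85 m/s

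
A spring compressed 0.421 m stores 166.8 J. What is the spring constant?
PE = ½kx² → k = 2PE/x² = 2×166.8/0.421² = 1882.0 N/m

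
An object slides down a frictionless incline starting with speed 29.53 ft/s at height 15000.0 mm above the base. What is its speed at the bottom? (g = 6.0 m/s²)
½mv₀² + mgh = ½mv² → v = √(v₀² + 2gh) = √(9.001² + 2×6.0×15) = 16.16 m/s = 53.0 ft/s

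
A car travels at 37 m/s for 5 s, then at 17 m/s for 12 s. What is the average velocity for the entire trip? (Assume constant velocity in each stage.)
d₁ = v₁t₁ = 37 × 5 = 185 m
d₂ = v₂t₂ = 17 × 12 = 204 m
d_total = 389 m, t_total = 17 s
v_avg = d_total/t_total = 389/17 = 22.88 m/s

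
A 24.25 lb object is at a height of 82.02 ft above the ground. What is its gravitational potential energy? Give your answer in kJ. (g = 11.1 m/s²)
PE = mgh = 11 kg × 11.1 m/s² × 25 m = 3052 J = 3.052 kJ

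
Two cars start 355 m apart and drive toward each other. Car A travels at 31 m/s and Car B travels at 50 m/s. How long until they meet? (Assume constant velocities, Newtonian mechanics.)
Combined speed: v_combined = 31 + 50 = 81 m/s
Time to meet: t = d/81 = 355/81 = 4.38 s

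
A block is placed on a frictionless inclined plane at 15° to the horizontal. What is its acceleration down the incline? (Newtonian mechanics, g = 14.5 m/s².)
a = g sin(θ) = 14.5 × sin(15°) = 14.5 × 0.2588 = 3.75 m/s²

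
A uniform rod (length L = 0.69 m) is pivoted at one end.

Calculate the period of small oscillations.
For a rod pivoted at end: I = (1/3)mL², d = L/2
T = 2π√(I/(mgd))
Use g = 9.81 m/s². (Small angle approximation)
I/m = (1/3)L² = 0.1587 m²; d = L/2 = 0.345 m
T = 2π√(I/(mgd)) = 2π√(0.1587/(9.81×0.345)) = 1.361 s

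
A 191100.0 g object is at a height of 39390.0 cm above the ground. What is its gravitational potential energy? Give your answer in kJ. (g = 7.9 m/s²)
PE = mgh = 191.1 kg × 7.9 m/s² × 393.9 m = 5.947e+05 J = 594.7 kJ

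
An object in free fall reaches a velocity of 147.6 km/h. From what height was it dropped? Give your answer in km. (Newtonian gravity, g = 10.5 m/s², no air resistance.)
h = v²/(2g) (with unit conversion) = 0.08005 km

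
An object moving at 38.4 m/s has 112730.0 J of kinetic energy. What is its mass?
KE = ½mv² → m = 2KE/v² = 2×112730.0/38.4² = 152.9 kg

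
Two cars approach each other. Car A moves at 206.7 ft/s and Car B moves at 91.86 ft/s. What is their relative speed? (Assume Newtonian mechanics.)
v_rel = v_A + v_B = 206.7 + 91.86 = 298.6 ft/s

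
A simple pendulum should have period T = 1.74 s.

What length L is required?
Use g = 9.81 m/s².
T = 2π√(L/g) → L = g(T/2π)² = 9.81×(1.74/2π)² = 0.7523 m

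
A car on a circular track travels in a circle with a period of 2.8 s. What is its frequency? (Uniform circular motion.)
f = 1/T = 1/2.8 = 0.3571 Hz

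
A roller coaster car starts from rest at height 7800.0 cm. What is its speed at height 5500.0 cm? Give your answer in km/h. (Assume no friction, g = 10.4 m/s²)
mgh₁ = ½mv₂² + mgh₂ → v₂ = √(2g(h₁−h₂)) = √(2×10.4×(78−55)) = 21.87 m/s = 78.74 km/h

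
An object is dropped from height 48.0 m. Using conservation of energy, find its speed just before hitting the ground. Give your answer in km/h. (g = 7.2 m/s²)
mgh = ½mv² → v = √(2gh) = √(2×7.2×48) = 26.29 m/s = 94.65 km/h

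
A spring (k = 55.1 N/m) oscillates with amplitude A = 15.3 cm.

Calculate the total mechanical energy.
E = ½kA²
E = ½kA² = ½×55.1×(0.153)² = 0.6449 J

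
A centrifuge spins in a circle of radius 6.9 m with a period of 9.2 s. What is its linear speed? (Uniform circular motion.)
v = 2πr/T = 2π×6.9/9.2 = 4.71 m/s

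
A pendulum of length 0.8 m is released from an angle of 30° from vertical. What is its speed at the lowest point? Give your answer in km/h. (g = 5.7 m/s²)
h = L(1 − cosθ) = 0.8×(1 − cos30°) = 0.1072 m
v = √(2gh) = √(2×5.7×0.1072) = 1.105 m/s = 3.979 km/h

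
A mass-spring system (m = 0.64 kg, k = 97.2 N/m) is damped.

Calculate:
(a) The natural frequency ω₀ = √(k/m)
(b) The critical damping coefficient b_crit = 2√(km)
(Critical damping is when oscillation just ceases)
ω₀ = √(k/m) = √(97.2/0.64) = 12.32 rad/s
b_crit = 2√(km) = 2√(97.2×0.64) = 15.77 kg/s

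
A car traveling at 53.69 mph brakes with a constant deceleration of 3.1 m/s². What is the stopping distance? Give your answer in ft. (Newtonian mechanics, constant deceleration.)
d = v₀² / (2a) (with unit conversion) = 304.8 ft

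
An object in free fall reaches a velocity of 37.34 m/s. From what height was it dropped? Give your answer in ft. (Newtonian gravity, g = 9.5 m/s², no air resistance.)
h = v²/(2g) (with unit conversion) = 240.8 ft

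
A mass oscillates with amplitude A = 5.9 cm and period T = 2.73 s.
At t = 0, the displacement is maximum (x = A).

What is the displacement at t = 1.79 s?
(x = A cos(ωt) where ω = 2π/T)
ω = 2π/T = 2π/2.73 = 2.302 rad/s
x = A cos(ωt) = 5.9×cos(2.302×1.79) = -3.295 cm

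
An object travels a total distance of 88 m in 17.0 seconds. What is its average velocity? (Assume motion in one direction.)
v_avg = Δd / Δt = 88 / 17.0 = 5.18 m/s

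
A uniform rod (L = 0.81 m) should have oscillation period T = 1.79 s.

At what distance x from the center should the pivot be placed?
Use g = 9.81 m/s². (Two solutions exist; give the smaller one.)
T = 2π√((L²/12 + x²)/(gx)). Let c = T²g/(4π²) = 0.7962.
x² − cx + L²/12 = 0 → x = (c − √(c² − L²/3))/2 = 0.07591 m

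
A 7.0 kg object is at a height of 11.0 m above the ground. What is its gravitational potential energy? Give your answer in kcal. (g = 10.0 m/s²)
PE = mgh = 7 kg × 10.0 m/s² × 11 m = 770 J = 0.184 kcal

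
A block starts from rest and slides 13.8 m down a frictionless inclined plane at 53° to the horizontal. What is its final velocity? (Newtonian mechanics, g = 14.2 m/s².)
a = g sin(θ) = 14.2 × sin(53°) = 11.34 m/s²
v = √(2ad) = √(2 × 11.34 × 13.8) = 17.69 m/s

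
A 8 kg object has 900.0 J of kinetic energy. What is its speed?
KE = ½mv² → v = √(2KE/m) = √(2×900.0/8) = 15.0 m/s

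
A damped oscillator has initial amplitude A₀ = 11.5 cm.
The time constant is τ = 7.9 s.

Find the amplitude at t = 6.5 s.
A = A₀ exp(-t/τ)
A = A₀ exp(−t/τ) = 11.5×exp(−6.5/7.9) = 5.051 cm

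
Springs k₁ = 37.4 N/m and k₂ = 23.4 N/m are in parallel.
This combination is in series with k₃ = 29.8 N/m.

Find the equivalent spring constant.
k₁₂ = k₁ + k₂ = 60.8 N/m (parallel)
1/k_eq = 1/k₁₂ + 1/k₃ → k_eq = 20 N/m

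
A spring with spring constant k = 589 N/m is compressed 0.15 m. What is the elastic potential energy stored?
PE = ½kx² = ½×589×0.15² = 6.626 J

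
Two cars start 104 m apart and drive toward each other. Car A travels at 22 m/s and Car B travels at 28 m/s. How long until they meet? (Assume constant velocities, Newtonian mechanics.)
Combined speed: v_combined = 22 + 28 = 50 m/s
Time to meet: t = d/50 = 104/50 = 2.08 s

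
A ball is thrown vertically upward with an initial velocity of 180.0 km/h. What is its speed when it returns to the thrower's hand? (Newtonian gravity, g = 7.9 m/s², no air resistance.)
By conservation of energy, the ball returns at the same speed = 180.0 km/h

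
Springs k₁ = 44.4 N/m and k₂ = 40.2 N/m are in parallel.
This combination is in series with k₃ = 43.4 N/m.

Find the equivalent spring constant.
k₁₂ = k₁ + k₂ = 84.6 N/m (parallel)
1/k_eq = 1/k₁₂ + 1/k₃ → k_eq = 28.68 N/m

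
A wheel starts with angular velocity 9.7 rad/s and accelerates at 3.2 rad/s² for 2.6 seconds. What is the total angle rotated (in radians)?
θ = ω₀t + ½αt² = 9.7×2.6 + ½×3.2×2.6² = 36.04 rad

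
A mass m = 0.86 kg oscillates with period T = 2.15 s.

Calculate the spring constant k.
T = 2π√(m/k) → k = m(2π/T)² = 0.86×(2π/2.15)² = 7.345 N/m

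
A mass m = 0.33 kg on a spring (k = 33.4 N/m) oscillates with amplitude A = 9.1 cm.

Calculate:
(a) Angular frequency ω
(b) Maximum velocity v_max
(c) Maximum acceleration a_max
ω = √(k/m) = √(33.4/0.33) = 10.06 rad/s
v_max = ωA = 10.06×0.091 = 0.9155 m/s
a_max = ω²A = 10.06²×0.091 = 9.21 m/s²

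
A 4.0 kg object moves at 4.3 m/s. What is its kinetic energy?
KE = ½mv² = ½×4.0×4.3² = 36.98 J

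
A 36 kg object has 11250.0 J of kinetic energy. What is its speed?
KE = ½mv² → v = √(2KE/m) = √(2×11250.0/36) = 25.0 m/s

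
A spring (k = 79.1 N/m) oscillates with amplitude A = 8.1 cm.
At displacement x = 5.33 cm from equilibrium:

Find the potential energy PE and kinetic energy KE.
E_total = ½kA² = ½×79.1×(0.081)² = 0.2595 J
PE = ½kx² = ½×79.1×(0.0533)² = 0.1124 J
KE = E_total − PE = 0.1471 J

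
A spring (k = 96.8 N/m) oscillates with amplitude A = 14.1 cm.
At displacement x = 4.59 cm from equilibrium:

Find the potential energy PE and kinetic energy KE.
E_total = ½kA² = ½×96.8×(0.141)² = 0.9622 J
PE = ½kx² = ½×96.8×(0.0459)² = 0.102 J
KE = E_total − PE = 0.8603 J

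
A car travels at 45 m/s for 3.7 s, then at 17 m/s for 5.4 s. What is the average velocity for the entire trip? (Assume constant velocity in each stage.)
d₁ = v₁t₁ = 45 × 3.7 = 166.5 m
d₂ = v₂t₂ = 17 × 5.4 = 91.8 m
d_total = 258.3 m, t_total = 9.1 s
v_avg = d_total/t_total = 258.3/9.1 = 28.38 m/s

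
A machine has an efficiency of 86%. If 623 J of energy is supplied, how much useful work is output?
W_out = η × W_in = 0.86 × 623 = 535.78 J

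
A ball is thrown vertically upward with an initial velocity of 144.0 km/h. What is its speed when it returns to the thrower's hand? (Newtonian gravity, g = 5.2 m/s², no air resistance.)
By conservation of energy, the ball returns at the same speed = 144.0 km/h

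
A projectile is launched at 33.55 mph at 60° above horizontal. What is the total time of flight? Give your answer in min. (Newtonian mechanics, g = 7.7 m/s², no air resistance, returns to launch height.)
T = 2v₀sin(θ)/g (with unit conversion) = 0.05623 min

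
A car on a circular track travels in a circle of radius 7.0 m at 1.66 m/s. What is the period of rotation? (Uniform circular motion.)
T = 2πr/v = 2π×7.0/1.66 = 26.5 s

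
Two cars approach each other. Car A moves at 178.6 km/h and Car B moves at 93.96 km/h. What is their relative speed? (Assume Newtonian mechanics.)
v_rel = v_A + v_B = 178.6 + 93.96 = 272.6 km/h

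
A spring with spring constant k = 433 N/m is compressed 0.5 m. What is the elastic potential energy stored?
PE = ½kx² = ½×433×0.5² = 54.12 J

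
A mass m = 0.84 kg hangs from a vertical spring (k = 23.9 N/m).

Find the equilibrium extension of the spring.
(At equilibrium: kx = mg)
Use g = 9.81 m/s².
x_eq = mg/k = 0.84×9.81/23.9 = 0.3448 m = 34.48 cm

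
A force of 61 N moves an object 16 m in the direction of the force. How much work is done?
W = Fd = 61×16 = 976.0 J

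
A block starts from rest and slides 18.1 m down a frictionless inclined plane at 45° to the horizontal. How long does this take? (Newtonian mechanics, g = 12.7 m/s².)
a = g sin(θ) = 12.7 × sin(45°) = 8.98 m/s²
t = √(2d/a) = √(2 × 18.1 / 8.98) = 2.01 s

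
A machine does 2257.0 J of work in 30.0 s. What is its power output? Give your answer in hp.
P = W/t = 2257 J / 30 s = 75.23 W = 0.1009 hp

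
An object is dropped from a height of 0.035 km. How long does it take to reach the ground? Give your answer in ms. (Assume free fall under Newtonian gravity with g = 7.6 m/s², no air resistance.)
t = √(2h/g) (with unit conversion) = 3035.0 ms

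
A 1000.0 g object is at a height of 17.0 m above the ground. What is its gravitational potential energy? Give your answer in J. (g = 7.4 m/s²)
PE = mgh = 1 kg × 7.4 m/s² × 17 m = 125.8 J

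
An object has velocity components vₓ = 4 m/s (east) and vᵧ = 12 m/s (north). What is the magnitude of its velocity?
|v| = √(vₓ² + vᵧ²) = √(4² + 12²) = √(160) = 12.65 m/s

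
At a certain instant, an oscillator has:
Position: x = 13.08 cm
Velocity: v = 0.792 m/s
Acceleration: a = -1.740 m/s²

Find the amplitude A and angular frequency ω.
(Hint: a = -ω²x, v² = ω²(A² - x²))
a = −ω²x → ω = √(|a|/x) = √(1.74/0.1308) = 3.647 rad/s
v² = ω²(A² − x²) → A = √(x² + v²/ω²) = √(0.1308² + 0.792²/3.647²) = 0.2535 m = 25.35 cm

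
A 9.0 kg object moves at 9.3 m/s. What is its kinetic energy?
KE = ½mv² = ½×9.0×9.3² = 389.205 J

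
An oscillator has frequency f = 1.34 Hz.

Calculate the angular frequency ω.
ω = 2πf = 2π×1.34 = 8.419 rad/s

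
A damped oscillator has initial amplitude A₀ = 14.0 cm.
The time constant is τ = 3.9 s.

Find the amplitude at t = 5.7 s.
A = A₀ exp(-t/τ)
A = A₀ exp(−t/τ) = 14.0×exp(−5.7/3.9) = 3.246 cm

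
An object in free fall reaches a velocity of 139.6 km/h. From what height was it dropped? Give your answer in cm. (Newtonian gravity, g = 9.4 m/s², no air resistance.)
h = v²/(2g) (with unit conversion) = 7998.0 cm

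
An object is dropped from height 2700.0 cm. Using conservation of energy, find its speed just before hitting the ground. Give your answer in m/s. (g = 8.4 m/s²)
mgh = ½mv² → v = √(2gh) = √(2×8.4×27) = 21.3 m/s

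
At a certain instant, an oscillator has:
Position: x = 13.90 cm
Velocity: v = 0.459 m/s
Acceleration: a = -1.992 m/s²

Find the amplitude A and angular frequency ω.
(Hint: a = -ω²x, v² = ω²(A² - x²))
a = −ω²x → ω = √(|a|/x) = √(1.992/0.139) = 3.786 rad/s
v² = ω²(A² − x²) → A = √(x² + v²/ω²) = √(0.139² + 0.459²/3.786²) = 0.1845 m = 18.45 cm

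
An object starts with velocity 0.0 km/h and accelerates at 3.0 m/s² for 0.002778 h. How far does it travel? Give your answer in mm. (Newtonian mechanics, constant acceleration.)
d = v₀t + ½at² (with unit conversion) = 150000.0 mm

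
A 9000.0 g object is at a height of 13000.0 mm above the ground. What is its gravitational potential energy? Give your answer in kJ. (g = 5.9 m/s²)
PE = mgh = 9 kg × 5.9 m/s² × 13 m = 690.3 J = 0.6903 kJ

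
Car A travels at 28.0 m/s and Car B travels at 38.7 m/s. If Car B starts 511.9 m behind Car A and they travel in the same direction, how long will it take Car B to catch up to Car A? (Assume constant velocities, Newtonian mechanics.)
Relative speed: v_rel = 38.7 - 28.0 = 10.7 m/s
Time to catch: t = d₀/v_rel = 511.9/10.7 = 47.84 s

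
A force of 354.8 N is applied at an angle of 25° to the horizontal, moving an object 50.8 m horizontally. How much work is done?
W = Fd cosθ = 354.8×50.8×cos(25°) = 16335.0 J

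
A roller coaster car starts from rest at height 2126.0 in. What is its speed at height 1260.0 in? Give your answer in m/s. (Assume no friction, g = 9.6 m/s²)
mgh₁ = ½mv₂² + mgh₂ → v₂ = √(2g(h₁−h₂)) = √(2×9.6×(54−32)) = 20.55 m/s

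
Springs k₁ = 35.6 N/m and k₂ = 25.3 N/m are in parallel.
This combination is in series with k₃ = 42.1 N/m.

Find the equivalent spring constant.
k₁₂ = k₁ + k₂ = 60.9 N/m (parallel)
1/k_eq = 1/k₁₂ + 1/k₃ → k_eq = 24.89 N/m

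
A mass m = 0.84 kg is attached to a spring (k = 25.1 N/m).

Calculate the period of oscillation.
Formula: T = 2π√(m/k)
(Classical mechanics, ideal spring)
T = 2π√(m/k) = 2π√(0.84/25.1) = 1.149 s; f = 1/T = 0.87 Hz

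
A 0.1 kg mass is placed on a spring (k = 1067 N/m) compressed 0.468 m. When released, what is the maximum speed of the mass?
½kx² = ½mv² → v = x√(k/m) = 0.468×√(1067/0.1) = 48.34 m/s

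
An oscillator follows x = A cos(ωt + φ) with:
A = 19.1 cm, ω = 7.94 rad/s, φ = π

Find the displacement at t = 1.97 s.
x = A cos(ωt + φ) = 19.1×cos(7.94×1.97 + π) = 19.06 cm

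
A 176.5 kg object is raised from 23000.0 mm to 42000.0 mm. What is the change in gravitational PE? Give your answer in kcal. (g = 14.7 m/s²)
ΔPE = mg(h₂ − h₁) = 176.5 kg × 14.7 m/s² × (42 − 23) m = 4.93e+04 J = 11.78 kcal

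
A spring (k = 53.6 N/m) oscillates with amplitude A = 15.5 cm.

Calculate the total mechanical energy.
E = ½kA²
E = ½kA² = ½×53.6×(0.155)² = 0.6439 J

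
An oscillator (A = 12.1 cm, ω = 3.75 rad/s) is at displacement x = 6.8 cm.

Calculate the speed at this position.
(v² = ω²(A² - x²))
v = ω√(A² − x²) = 3.75×√(0.121² − 0.068²) = 0.3753 m/s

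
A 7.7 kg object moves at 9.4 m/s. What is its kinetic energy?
KE = ½mv² = ½×7.7×9.4² = 340.186 J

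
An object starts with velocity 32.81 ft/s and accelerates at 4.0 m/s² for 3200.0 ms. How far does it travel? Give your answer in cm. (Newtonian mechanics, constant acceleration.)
d = v₀t + ½at² (with unit conversion) = 5248.0 cm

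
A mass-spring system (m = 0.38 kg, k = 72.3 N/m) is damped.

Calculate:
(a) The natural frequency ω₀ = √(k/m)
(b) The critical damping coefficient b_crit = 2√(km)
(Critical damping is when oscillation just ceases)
ω₀ = √(k/m) = √(72.3/0.38) = 13.79 rad/s
b_crit = 2√(km) = 2√(72.3×0.38) = 10.48 kg/s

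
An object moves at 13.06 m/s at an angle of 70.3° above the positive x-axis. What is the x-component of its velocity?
vₓ = v cos(θ) = 13.06 × cos(70.3°) = 4.4 m/s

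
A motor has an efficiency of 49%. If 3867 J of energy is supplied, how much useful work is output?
W_out = η × W_in = 0.49 × 3867 = 1894.8 J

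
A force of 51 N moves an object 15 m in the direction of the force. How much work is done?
W = Fd = 51×15 = 765.0 J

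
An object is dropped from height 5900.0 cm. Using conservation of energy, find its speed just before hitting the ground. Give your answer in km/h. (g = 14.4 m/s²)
mgh = ½mv² → v = √(2gh) = √(2×14.4×59) = 41.22 m/s = 148.4 km/h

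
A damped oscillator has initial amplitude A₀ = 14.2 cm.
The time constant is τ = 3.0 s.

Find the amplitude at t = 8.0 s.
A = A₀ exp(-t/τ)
A = A₀ exp(−t/τ) = 14.2×exp(−8.0/3.0) = 0.9867 cm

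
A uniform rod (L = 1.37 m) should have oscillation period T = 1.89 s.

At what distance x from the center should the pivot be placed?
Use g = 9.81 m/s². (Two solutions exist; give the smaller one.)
T = 2π√((L²/12 + x²)/(gx)). Let c = T²g/(4π²) = 0.8876.
x² − cx + L²/12 = 0 → x = (c − √(c² − L²/3))/2 = 0.2424 m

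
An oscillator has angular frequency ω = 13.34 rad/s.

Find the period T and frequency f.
T = 2π/ω = 2π/13.34 = 0.471 s; f = ω/2π = 2.123 Hz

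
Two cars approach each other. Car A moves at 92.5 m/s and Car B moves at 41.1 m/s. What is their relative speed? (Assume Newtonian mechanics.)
v_rel = v_A + v_B = 92.5 + 41.1 = 133.6 m/s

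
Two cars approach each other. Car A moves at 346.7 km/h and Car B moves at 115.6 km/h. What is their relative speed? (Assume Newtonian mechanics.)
v_rel = v_A + v_B = 346.7 + 115.6 = 462.3 km/h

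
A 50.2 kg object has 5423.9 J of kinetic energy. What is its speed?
KE = ½mv² → v = √(2KE/m) = √(2×5423.9/50.2) = 14.7 m/s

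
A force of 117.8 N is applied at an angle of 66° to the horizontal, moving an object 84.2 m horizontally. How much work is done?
W = Fd cosθ = 117.8×84.2×cos(66°) = 4034.3 J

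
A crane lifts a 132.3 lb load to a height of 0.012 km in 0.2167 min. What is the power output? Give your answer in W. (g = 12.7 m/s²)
W = mgh = 60.01×12.7×12 = 9146 J
P = W/t = 9146/13 = 703.4 W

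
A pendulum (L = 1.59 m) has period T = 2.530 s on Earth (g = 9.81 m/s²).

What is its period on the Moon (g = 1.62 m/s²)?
T = 2π√(L/g), so T_moon/T_earth = √(g_earth/g_moon)
T_moon = 2π√(1.59/1.62) = 6.225 s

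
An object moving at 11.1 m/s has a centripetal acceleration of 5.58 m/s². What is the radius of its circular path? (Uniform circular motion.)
r = v²/a_c = 11.1²/5.58 = 22.08 m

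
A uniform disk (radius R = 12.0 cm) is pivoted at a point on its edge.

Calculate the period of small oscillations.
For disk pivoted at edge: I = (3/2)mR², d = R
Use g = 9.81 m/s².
I/m = (3/2)R² = 0.0216 m²; d = R = 0.12 m
T = 2π√((3/2)R²/(gR)) = 2π√(3R/(2g)) = 0.8511 s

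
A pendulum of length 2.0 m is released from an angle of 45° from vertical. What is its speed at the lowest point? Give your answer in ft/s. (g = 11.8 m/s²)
h = L(1 − cosθ) = 2.0×(1 − cos45°) = 0.5858 m
v = √(2gh) = √(2×11.8×0.5858) = 3.718 m/s = 12.2 ft/s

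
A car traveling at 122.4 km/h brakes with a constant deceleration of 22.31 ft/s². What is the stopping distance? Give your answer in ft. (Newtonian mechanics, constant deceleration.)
d = v₀² / (2a) (with unit conversion) = 278.9 ft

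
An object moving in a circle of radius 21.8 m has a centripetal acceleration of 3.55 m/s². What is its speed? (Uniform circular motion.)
v = √(a_c × r) = √(3.55 × 21.8) = 8.8 m/s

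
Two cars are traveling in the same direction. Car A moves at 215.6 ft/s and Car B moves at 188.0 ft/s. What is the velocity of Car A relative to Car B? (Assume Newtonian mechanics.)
v_rel = v_A - v_B = 215.6 - 188.0 = 27.6 ft/s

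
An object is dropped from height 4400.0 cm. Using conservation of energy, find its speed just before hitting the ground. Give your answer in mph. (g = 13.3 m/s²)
mgh = ½mv² → v = √(2gh) = √(2×13.3×44) = 34.21 m/s = 76.53 mph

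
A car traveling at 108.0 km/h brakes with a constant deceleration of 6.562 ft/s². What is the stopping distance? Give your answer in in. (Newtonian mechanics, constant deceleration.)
d = v₀² / (2a) (with unit conversion) = 8858.0 in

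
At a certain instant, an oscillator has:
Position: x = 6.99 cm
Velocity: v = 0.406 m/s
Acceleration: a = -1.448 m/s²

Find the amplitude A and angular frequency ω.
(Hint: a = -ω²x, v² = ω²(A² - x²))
a = −ω²x → ω = √(|a|/x) = √(1.448/0.0699) = 4.551 rad/s
v² = ω²(A² − x²) → A = √(x² + v²/ω²) = √(0.0699² + 0.406²/4.551²) = 0.1133 m = 11.33 cm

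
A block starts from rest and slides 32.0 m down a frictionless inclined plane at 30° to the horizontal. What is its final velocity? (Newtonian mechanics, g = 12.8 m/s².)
a = g sin(θ) = 12.8 × sin(30°) = 6.4 m/s²
v = √(2ad) = √(2 × 6.4 × 32.0) = 20.24 m/s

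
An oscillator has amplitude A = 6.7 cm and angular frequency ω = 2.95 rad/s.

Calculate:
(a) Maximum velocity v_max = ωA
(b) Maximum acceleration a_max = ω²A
v_max = ωA = 2.95×0.067 = 0.1976 m/s
a_max = ω²A = 2.95²×0.067 = 0.5831 m/s²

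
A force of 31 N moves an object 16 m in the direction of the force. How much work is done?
W = Fd = 31×16 = 496.0 J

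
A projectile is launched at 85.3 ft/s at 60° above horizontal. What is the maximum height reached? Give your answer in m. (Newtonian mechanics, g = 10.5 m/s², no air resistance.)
H = v₀²sin²(θ)/(2g) (with unit conversion) = 24.14 m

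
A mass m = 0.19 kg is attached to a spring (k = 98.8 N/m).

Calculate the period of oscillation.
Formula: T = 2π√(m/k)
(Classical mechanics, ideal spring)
T = 2π√(m/k) = 2π√(0.19/98.8) = 0.2755 s; f = 1/T = 3.629 Hz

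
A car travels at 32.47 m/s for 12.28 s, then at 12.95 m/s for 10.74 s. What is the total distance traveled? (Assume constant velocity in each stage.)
d₁ = v₁t₁ = 32.47 × 12.28 = 398.732 m
d₂ = v₂t₂ = 12.95 × 10.74 = 139.083 m
d_total = 398.732 + 139.083 = 537.81 m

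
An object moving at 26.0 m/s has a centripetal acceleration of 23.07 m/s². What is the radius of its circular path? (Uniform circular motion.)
r = v²/a_c = 26.0²/23.07 = 29.3 m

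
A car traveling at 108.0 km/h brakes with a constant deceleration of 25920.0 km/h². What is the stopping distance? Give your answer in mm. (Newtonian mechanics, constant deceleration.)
d = v₀² / (2a) (with unit conversion) = 225000.0 mm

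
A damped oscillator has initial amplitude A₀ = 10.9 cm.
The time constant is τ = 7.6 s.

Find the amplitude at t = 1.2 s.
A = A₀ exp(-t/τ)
A = A₀ exp(−t/τ) = 10.9×exp(−1.2/7.6) = 9.308 cm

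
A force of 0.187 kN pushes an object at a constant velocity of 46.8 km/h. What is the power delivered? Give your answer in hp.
P = Fv = 187 N × 13 m/s = 2431 W = 3.26 hp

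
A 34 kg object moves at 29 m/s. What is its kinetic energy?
KE = ½mv² = ½×34×29² = 14297.0 J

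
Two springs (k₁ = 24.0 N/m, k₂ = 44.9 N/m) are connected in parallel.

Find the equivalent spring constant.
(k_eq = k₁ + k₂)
k_eq = k₁ + k₂ = 24.0 + 44.9 = 68.9 N/m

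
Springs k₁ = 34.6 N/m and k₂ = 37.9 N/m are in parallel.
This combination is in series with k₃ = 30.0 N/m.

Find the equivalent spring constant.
k₁₂ = k₁ + k₂ = 72.5 N/m (parallel)
1/k_eq = 1/k₁₂ + 1/k₃ → k_eq = 21.22 N/m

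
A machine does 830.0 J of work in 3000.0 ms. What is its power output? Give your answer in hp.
P = W/t = 830 J / 3 s = 276.7 W = 0.371 hp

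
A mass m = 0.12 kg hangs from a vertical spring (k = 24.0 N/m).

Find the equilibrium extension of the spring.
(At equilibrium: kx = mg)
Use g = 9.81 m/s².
x_eq = mg/k = 0.12×9.81/24.0 = 0.04905 m = 4.905 cm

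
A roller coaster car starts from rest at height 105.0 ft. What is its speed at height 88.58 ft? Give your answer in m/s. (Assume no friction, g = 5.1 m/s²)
mgh₁ = ½mv₂² + mgh₂ → v₂ = √(2g(h₁−h₂)) = √(2×5.1×(32−27)) = 7.145 m/s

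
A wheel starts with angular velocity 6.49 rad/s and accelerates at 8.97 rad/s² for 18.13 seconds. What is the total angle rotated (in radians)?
θ = ω₀t + ½αt² = 6.49×18.13 + ½×8.97×18.13² = 1591.87 rad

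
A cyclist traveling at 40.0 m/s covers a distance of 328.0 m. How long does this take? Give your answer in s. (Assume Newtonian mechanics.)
t = d/v = 8.2 s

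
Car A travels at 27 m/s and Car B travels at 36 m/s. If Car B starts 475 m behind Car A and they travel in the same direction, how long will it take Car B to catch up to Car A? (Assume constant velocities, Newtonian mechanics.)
Relative speed: v_rel = 36 - 27 = 9 m/s
Time to catch: t = d₀/v_rel = 475/9 = 52.78 s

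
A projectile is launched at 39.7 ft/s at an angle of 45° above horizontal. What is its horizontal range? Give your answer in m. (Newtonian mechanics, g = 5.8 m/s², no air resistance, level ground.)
R = v₀² sin(2θ) / g (with unit conversion) = 25.25 m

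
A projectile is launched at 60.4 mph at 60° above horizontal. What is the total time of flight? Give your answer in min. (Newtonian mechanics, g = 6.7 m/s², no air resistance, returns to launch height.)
T = 2v₀sin(θ)/g (with unit conversion) = 0.1163 min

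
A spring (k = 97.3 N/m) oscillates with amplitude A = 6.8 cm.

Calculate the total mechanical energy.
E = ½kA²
E = ½kA² = ½×97.3×(0.068)² = 0.225 J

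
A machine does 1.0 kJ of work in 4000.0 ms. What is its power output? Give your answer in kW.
P = W/t = 1000 J / 4 s = 250 W = 0.25 kW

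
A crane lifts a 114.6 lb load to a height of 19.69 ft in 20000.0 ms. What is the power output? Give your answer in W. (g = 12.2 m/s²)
W = mgh = 51.98×12.2×6.002 = 3806 J
P = W/t = 3806/20 = 190.3 W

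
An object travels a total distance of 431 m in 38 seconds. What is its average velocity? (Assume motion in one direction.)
v_avg = Δd / Δt = 431 / 38 = 11.34 m/s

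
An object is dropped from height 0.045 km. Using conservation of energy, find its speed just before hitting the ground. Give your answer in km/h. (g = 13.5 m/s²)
mgh = ½mv² → v = √(2gh) = √(2×13.5×45) = 34.86 m/s = 125.5 km/h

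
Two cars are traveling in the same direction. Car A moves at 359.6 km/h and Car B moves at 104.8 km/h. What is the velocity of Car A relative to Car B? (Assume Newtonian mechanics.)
v_rel = v_A - v_B = 359.6 - 104.8 = 254.8 km/h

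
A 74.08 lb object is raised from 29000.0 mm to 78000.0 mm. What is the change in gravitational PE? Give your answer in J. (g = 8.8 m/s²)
ΔPE = mg(h₂ − h₁) = 33.6 kg × 8.8 m/s² × (78 − 29) m = 1.449e+04 J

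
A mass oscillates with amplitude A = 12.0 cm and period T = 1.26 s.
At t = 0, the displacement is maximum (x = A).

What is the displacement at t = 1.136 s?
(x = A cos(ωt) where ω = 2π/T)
ω = 2π/T = 2π/1.26 = 4.987 rad/s
x = A cos(ωt) = 12.0×cos(4.987×1.136) = 9.778 cm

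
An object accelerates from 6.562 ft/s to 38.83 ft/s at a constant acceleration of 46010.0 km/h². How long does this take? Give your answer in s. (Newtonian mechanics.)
t = (v - v₀)/a (with unit conversion) = 2.77 s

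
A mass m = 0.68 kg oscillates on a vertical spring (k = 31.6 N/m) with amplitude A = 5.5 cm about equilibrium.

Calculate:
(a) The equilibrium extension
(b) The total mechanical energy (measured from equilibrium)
x_eq = mg/k = 0.68×9.81/31.6 = 0.2111 m = 21.11 cm
E = ½kA² = ½×31.6×(0.055)² = 0.0478 J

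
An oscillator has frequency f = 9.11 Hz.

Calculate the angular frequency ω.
ω = 2πf = 2π×9.11 = 57.24 rad/s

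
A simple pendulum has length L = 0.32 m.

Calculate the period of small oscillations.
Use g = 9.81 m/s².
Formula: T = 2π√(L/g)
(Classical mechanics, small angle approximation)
T = 2π√(L/g) = 2π√(0.32/9.81) = 1.135 s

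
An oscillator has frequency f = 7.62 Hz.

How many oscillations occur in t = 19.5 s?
n = f×t = 7.62×19.5 = 148.6 oscillations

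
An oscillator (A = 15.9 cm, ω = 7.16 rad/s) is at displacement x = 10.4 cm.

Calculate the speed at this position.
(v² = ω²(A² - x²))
v = ω√(A² − x²) = 7.16×√(0.159² − 0.104²) = 0.8611 m/s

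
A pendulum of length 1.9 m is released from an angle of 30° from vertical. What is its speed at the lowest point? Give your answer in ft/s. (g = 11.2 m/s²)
h = L(1 − cosθ) = 1.9×(1 − cos30°) = 0.2546 m
v = √(2gh) = √(2×11.2×0.2546) = 2.388 m/s = 7.834 ft/s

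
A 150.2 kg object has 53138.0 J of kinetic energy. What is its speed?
KE = ½mv² → v = √(2KE/m) = √(2×53138.0/150.2) = 26.6 m/s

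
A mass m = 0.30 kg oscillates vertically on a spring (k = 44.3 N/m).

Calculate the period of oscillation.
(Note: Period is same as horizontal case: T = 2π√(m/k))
T = 2π√(m/k) = 2π√(0.3/44.3) = 0.5171 s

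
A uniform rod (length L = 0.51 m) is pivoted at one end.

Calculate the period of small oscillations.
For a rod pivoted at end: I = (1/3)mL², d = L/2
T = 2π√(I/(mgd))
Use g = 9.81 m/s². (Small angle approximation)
I/m = (1/3)L² = 0.0867 m²; d = L/2 = 0.255 m
T = 2π√(I/(mgd)) = 2π√(0.0867/(9.81×0.255)) = 1.17 s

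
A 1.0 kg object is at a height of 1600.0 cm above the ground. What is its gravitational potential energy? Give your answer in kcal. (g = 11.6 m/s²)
PE = mgh = 1 kg × 11.6 m/s² × 16 m = 185.6 J = 0.04436 kcal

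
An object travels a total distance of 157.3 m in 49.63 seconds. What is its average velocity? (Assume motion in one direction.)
v_avg = Δd / Δt = 157.3 / 49.63 = 3.17 m/s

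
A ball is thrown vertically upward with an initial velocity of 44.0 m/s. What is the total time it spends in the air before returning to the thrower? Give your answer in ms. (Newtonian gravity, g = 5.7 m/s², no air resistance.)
t_total = 2v₀/g (with unit conversion) = 15440.0 ms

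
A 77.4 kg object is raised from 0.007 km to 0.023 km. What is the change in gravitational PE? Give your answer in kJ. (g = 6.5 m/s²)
ΔPE = mg(h₂ − h₁) = 77.4 kg × 6.5 m/s² × (23 − 7) m = 8050 J = 8.05 kJ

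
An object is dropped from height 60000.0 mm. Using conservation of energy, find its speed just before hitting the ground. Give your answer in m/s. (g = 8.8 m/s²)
mgh = ½mv² → v = √(2gh) = √(2×8.8×60) = 32.5 m/s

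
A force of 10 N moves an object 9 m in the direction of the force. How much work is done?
W = Fd = 10×9 = 90.0 J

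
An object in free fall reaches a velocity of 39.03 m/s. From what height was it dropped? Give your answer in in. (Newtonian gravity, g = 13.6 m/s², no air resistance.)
h = v²/(2g) (with unit conversion) = 2205.0 in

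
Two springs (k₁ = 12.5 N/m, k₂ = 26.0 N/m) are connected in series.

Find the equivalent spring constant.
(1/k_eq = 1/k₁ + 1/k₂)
1/k_eq = 1/12.5 + 1/26.0 = 0.11846; k_eq = 8.442 N/m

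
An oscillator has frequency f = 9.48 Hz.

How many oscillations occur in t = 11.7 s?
n = f×t = 9.48×11.7 = 110.9 oscillations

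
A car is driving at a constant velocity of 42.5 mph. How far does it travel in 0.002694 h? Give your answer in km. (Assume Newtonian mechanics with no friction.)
d = vt (with unit conversion) = 0.1843 km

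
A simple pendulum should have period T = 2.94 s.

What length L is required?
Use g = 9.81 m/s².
T = 2π√(L/g) → L = g(T/2π)² = 9.81×(2.94/2π)² = 2.148 m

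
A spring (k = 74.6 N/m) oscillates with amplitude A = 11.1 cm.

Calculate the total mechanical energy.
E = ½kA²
E = ½kA² = ½×74.6×(0.111)² = 0.4596 J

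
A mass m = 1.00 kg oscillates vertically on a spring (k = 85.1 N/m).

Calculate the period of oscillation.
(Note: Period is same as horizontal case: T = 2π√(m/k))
T = 2π√(m/k) = 2π√(1.0/85.1) = 0.6811 s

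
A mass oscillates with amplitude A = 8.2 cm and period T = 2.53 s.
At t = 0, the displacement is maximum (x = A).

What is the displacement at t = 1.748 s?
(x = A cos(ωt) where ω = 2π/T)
ω = 2π/T = 2π/2.53 = 2.483 rad/s
x = A cos(ωt) = 8.2×cos(2.483×1.748) = -2.975 cm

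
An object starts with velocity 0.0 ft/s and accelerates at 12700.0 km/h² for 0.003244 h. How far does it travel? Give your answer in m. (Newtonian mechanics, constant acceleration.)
d = v₀t + ½at² (with unit conversion) = 66.82 m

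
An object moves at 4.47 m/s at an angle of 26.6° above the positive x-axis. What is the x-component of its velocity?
vₓ = v cos(θ) = 4.47 × cos(26.6°) = 4.0 m/s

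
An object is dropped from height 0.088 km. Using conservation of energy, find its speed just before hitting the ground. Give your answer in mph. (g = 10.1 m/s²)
mgh = ½mv² → v = √(2gh) = √(2×10.1×88) = 42.16 m/s = 94.31 mph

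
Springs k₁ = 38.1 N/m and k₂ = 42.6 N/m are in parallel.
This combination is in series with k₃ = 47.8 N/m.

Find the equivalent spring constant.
k₁₂ = k₁ + k₂ = 80.7 N/m (parallel)
1/k_eq = 1/k₁₂ + 1/k₃ → k_eq = 30.02 N/m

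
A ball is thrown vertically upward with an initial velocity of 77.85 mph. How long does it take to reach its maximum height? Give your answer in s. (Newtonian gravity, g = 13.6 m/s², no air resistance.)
t_up = v₀/g (with unit conversion) = 2.559 s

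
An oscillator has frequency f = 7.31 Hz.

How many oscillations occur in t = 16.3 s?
n = f×t = 7.31×16.3 = 119.2 oscillations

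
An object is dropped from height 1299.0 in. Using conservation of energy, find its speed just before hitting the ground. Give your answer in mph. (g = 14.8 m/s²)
mgh = ½mv² → v = √(2gh) = √(2×14.8×32.99) = 31.25 m/s = 69.91 mph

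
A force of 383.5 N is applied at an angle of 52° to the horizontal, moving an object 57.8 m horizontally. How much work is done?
W = Fd cosθ = 383.5×57.8×cos(52°) = 13647.0 J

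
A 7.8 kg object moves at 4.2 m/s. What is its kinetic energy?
KE = ½mv² = ½×7.8×4.2² = 68.796 J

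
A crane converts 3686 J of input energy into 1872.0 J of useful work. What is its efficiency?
η = W_out/W_in = 1872.0/3686 = 0.5079 = 50.79%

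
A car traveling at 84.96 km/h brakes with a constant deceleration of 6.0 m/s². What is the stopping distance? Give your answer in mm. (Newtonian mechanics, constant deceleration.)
d = v₀² / (2a) (with unit conversion) = 46410.0 mm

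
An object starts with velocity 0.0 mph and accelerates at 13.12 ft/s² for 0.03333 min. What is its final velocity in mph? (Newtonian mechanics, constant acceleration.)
v = v₀ + at (with unit conversion) = 17.89 mph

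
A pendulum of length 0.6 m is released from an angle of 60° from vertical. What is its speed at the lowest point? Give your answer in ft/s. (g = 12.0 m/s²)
h = L(1 − cosθ) = 0.6×(1 − cos60°) = 0.3 m
v = √(2gh) = √(2×12.0×0.3) = 2.683 m/s = 8.803 ft/s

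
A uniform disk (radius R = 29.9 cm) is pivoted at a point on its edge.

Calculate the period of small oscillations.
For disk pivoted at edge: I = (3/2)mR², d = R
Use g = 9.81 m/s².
I/m = (3/2)R² = 0.1341 m²; d = R = 0.299 m
T = 2π√((3/2)R²/(gR)) = 2π√(3R/(2g)) = 1.343 s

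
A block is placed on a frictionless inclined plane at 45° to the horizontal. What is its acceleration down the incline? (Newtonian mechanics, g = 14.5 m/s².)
a = g sin(θ) = 14.5 × sin(45°) = 14.5 × 0.7071 = 10.25 m/s²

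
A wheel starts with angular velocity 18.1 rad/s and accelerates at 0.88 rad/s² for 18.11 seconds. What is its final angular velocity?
ω = ω₀ + αt = 18.1 + 0.88 × 18.11 = 34.04 rad/s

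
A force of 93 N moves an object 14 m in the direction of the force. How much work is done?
W = Fd = 93×14 = 1302.0 J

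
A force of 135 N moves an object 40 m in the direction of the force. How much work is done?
W = Fd = 135×40 = 5400.0 J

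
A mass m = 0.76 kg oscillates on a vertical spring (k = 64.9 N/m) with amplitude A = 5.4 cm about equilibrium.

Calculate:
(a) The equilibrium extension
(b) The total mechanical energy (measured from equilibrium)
x_eq = mg/k = 0.76×9.81/64.9 = 0.1149 m = 11.49 cm
E = ½kA² = ½×64.9×(0.054)² = 0.09462 J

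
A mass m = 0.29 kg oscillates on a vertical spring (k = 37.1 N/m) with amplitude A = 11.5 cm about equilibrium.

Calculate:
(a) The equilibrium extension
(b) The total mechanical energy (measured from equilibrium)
x_eq = mg/k = 0.29×9.81/37.1 = 0.07668 m = 7.668 cm
E = ½kA² = ½×37.1×(0.115)² = 0.2453 J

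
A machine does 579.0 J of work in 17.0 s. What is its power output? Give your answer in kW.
P = W/t = 579 J / 17 s = 34.06 W = 0.03406 kW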